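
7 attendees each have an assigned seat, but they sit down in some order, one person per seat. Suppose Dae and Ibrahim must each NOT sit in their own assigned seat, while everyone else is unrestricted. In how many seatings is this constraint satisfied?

Let A_j be the event that the j-th constrained one is fixed. By inclusion-exclusion over the 2 events:
Σ_{j=0}^{2} (-1)^j C(2,j)(7-j)!
= C(2,0)·7! - C(2,1)·6! + C(2,2)·5!
= 5040 - 1440 + 120
= 3720

3720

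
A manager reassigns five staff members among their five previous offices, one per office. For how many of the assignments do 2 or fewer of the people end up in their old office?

109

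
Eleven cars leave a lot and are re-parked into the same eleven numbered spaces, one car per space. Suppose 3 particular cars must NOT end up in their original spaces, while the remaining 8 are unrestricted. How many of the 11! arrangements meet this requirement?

Inclusion-exclusion on the 3 forbidden self-matches:
Σ_{j=0}^{3} (-1)^j C(3,j)(11-j)!
= C(3,0)·11! - C(3,1)·10! + C(3,2)·9! - C(3,3)·8!
= 39916800 - 10886400 + 1088640 - 40320
= 30078720

30078720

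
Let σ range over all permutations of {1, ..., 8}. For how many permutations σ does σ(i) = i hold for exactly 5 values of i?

Choose which 5 of the 8 are fixed: C(8,5) = 56.
The remaining 3 must be deranged: !3 = 2.
Total: 56 × 2 = 112.

112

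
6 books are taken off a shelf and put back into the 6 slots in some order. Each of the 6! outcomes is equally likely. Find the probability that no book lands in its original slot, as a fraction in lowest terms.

53/144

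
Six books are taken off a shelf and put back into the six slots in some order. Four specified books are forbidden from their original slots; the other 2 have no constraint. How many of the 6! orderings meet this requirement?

362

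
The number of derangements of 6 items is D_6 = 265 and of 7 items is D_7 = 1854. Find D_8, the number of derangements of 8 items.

D_8 = (8-1)·(D_7 + D_6) = 7·(1854 + 265) = 7·2119 = 14833.

14833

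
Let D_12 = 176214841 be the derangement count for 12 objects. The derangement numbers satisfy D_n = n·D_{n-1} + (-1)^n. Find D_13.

2290792932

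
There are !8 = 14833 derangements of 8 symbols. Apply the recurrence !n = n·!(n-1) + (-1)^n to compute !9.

133496

!9 = 9·14833 - 1 = 133496.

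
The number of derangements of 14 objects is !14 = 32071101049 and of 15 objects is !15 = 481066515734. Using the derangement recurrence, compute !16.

7697064251745

!16 = (16-1)·(!15 + !14) = 15·(481066515734 + 32071101049) = 15·513137616783 = 7697064251745.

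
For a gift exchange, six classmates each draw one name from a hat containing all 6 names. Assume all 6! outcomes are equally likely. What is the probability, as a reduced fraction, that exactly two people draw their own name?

3/16

Favorable outcomes: C(6,2)·!4 = 15·9 = 135.
Total outcomes: 6! = 720.
Probability = 135/720 = 3/16.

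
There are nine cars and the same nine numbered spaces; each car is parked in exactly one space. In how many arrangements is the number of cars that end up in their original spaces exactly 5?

Pick the 5 fixed positions: C(9,5) = 126 ways.
The remaining 4 must be deranged: !4 = 9.
Total: 126 × 9 = 1134.

1134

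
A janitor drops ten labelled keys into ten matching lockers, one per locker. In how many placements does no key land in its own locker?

1334961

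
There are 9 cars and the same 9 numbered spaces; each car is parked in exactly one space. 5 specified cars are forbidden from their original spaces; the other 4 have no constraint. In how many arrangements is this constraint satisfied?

205056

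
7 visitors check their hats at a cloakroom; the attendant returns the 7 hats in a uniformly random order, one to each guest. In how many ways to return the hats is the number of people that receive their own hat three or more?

407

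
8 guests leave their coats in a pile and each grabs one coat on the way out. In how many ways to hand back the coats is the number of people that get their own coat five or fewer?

Sum C(8,i)·!(8-i) for i = 0..5:
  i=0: C(8,0)·!8 = 1·14833 = 14833
  i=1: C(8,1)·!7 = 8·1854 = 14832
  i=2: C(8,2)·!6 = 28·265 = 7420
  i=3: C(8,3)·!5 = 56·44 = 2464
  i=4: C(8,4)·!4 = 70·9 = 630
  i=5: C(8,5)·!3 = 56·2 = 112
Total = 40291.

40291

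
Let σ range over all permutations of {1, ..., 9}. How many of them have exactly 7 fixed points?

Pick the 7 fixed positions: C(9,7) = 36 ways.
The other 2 form a derangement: !2 = 1.
Total: 36 × 1 = 36.

36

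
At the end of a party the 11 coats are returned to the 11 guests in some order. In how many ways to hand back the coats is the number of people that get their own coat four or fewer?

39770686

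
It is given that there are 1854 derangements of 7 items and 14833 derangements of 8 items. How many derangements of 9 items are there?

!9 = (9-1)·(!8 + !7) = 8·(14833 + 1854) = 8·16687 = 133496.

133496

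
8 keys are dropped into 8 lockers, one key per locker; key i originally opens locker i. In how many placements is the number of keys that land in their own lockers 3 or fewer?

39549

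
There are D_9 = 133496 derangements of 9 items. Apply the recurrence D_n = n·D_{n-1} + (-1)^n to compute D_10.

1334961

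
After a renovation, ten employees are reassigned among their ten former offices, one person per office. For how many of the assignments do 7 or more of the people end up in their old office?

286

Sum C(10,i)·!(10-i) for i = 7..10:
  i=7: C(10,7)·!3 = 120·2 = 240
  i=8: C(10,8)·!2 = 45·1 = 45
  i=9: C(10,9)·!1 = 10·0 = 0
  i=10: C(10,10)·!0 = 1·1 = 1
Total = 286.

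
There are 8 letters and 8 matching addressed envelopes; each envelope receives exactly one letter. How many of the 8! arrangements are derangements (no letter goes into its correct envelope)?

The subfactorial !8 = [8!/e] (nearest integer).
8! = 40320, and 40320/e ≈ 14832.90, so !8 = 14833.

14833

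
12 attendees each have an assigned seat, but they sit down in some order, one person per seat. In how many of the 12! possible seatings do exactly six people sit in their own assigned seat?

244860

Choose which 6 of the 12 are fixed: C(12,6) = 924.
The remaining 6 must be deranged: !6 = 265.
Total: 924 × 265 = 244860.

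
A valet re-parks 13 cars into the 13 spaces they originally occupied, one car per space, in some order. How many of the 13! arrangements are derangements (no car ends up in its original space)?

Recurrence: !13 = 13·!12 + (-1)^13.
!13 = 13·176214841 - 1 = 2290792932

2290792932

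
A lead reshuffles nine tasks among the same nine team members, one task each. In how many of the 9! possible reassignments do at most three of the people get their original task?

Sum C(9,i)·!(9-i) for i = 0..3:
  i=0: C(9,0)·!9 = 1·133496 = 133496
  i=1: C(9,1)·!8 = 9·14833 = 133497
  i=2: C(9,2)·!7 = 36·1854 = 66744
  i=3: C(9,3)·!6 = 84·265 = 22260
Total = 355997.

355997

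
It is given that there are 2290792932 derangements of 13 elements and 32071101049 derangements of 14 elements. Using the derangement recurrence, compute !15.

!15 = (15-1)·(!14 + !13) = 14·(32071101049 + 2290792932) = 14·34361893981 = 481066515734.

481066515734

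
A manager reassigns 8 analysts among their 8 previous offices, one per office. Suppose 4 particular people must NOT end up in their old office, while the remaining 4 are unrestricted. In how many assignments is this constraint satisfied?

Inclusion-exclusion on the 4 forbidden self-matches:
Σ_{j=0}^{4} (-1)^j C(4,j)(8-j)!
= C(4,0)·8! - C(4,1)·7! + C(4,2)·6! - C(4,3)·5! + C(4,4)·4!
= 40320 - 20160 + 4320 - 480 + 24
= 24024

24024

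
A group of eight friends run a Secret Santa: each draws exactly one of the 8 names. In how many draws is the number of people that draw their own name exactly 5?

112

Choose which 5 of the 8 are fixed: C(8,5) = 56.
The remaining 3 must be deranged: !3 = 2.
Total: 56 × 2 = 112.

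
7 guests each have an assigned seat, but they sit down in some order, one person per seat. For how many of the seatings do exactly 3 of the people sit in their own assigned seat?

315

Choose which 3 of the 7 are fixed: C(7,3) = 35.
The remaining 4 must be deranged: !4 = 9.
Total: 35 × 9 = 315.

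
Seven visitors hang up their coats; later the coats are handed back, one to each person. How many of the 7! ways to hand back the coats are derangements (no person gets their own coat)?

!7 = 7! · Σ_{k=0}^{7} (-1)^k/k!
= 7! - 7!/1! + 7!/2! - 7!/3! + 7!/4! - 7!/5! + 7!/6! - 7!/7!
= 5040 - 5040 + 2520 - 840 + 210 - 42 + 7 - 1
= 1854

1854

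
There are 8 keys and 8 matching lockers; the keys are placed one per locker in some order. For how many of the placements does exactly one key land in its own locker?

14832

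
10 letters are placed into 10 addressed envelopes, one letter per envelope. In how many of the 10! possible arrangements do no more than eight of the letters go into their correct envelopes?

# with exactly i fixed is C(10,i)·!(10-i); sum over i=0..8:
  i=0: C(10,0)·!10 = 1·1334961 = 1334961
  i=1: C(10,1)·!9 = 10·133496 = 1334960
  i=2: C(10,2)·!8 = 45·14833 = 667485
  i=3: C(10,3)·!7 = 120·1854 = 222480
  i=4: C(10,4)·!6 = 210·265 = 55650
  i=5: C(10,5)·!5 = 252·44 = 11088
  i=6: C(10,6)·!4 = 210·9 = 1890
  i=7: C(10,7)·!3 = 120·2 = 240
  i=8: C(10,8)·!2 = 45·1 = 45
Total = 3628799.

3628799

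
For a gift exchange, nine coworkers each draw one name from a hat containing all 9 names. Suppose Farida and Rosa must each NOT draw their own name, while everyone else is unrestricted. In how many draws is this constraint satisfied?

Inclusion-exclusion on the 2 forbidden self-matches:
Σ_{j=0}^{2} (-1)^j C(2,j)(9-j)!
= C(2,0)·9! - C(2,1)·8! + C(2,2)·7!
= 362880 - 80640 + 5040
= 287280

287280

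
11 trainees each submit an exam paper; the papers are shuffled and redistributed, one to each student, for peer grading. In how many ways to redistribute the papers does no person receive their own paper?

The number of derangements of 11 is !11 = Σ_{k=0}^{11} (-1)^k·11!/k!
= 11! - 11!/1! + 11!/2! - 11!/3! + 11!/4! - 11!/5! + 11!/6! - 11!/7! + 11!/8! - 11!/9! + 11!/10! - 11!/11!
= 39916800 - 39916800 + 19958400 - 6652800 + 1663200 - 332640 + 55440 - 7920 + 990 - 110 + 11 - 1
= 14684570

14684570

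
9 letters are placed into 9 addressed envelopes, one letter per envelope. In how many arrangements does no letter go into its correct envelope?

133496

By inclusion-exclusion, !9 = Σ (-1)^k · 9!/k! for k=0..9
= 9! - 9!/1! + 9!/2! - 9!/3! + 9!/4! - 9!/5! + 9!/6! - 9!/7! + 9!/8! - 9!/9!
= 362880 - 362880 + 181440 - 60480 + 15120 - 3024 + 504 - 72 + 9 - 1
= 133496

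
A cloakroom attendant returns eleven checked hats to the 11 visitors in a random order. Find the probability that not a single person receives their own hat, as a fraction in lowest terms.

Favorable outcomes: !11 = 14684570.
Total outcomes: 11! = 39916800.
Probability = 14684570/39916800 = 1468457/3991680.

1468457/3991680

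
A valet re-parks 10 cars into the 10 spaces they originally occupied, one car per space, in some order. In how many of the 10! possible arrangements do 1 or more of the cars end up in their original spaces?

2293839

Sum C(10,i)·!(10-i) for i = 1..10:
  i=1: C(10,1)·!9 = 10·133496 = 1334960
  i=2: C(10,2)·!8 = 45·14833 = 667485
  i=3: C(10,3)·!7 = 120·1854 = 222480
  i=4: C(10,4)·!6 = 210·265 = 55650
  i=5: C(10,5)·!5 = 252·44 = 11088
  i=6: C(10,6)·!4 = 210·9 = 1890
  i=7: C(10,7)·!3 = 120·2 = 240
  i=8: C(10,8)·!2 = 45·1 = 45
  i=9: C(10,9)·!1 = 10·0 = 0
  i=10: C(10,10)·!0 = 1·1 = 1
Total = 2293839.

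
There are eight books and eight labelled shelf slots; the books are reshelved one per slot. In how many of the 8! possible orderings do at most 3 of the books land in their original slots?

39549

Sum C(8,i)·!(8-i) for i = 0..3:
  i=0: C(8,0)·!8 = 1·14833 = 14833
  i=1: C(8,1)·!7 = 8·1854 = 14832
  i=2: C(8,2)·!6 = 28·265 = 7420
  i=3: C(8,3)·!5 = 56·44 = 2464
Total = 39549.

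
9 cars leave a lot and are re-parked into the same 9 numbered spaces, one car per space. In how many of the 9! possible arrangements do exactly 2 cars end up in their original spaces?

Pick the 2 fixed positions: C(9,2) = 36 ways.
The other 7 form a derangement: !7 = 1854.
Total: 36 × 1854 = 66744.

66744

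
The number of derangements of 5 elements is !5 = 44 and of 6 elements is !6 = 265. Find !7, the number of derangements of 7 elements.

1854

!7 = (7-1)·(!6 + !5) = 6·(265 + 44) = 6·309 = 1854.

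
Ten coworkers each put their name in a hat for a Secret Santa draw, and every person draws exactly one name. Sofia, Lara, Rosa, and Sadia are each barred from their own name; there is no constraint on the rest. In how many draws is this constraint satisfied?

Let A_j be the event that the j-th constrained one is fixed. By inclusion-exclusion over the 4 events:
Σ_{j=0}^{4} (-1)^j C(4,j)(10-j)!
= C(4,0)·10! - C(4,1)·9! + C(4,2)·8! - C(4,3)·7! + C(4,4)·6!
= 3628800 - 1451520 + 241920 - 20160 + 720
= 2399760

2399760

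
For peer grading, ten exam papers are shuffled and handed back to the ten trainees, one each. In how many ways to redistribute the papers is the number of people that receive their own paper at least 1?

# with exactly i fixed is C(10,i)·!(10-i); sum over i=1..10:
  i=1: C(10,1)·!9 = 10·133496 = 1334960
  i=2: C(10,2)·!8 = 45·14833 = 667485
  i=3: C(10,3)·!7 = 120·1854 = 222480
  i=4: C(10,4)·!6 = 210·265 = 55650
  i=5: C(10,5)·!5 = 252·44 = 11088
  i=6: C(10,6)·!4 = 210·9 = 1890
  i=7: C(10,7)·!3 = 120·2 = 240
  i=8: C(10,8)·!2 = 45·1 = 45
  i=9: C(10,9)·!1 = 10·0 = 0
  i=10: C(10,10)·!0 = 1·1 = 1
Total = 2293839.

2293839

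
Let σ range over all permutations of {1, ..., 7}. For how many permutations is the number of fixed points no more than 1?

# with exactly i fixed is C(7,i)·!(7-i); sum over i=0..1:
  i=0: C(7,0)·!7 = 1·1854 = 1854
  i=1: C(7,1)·!6 = 7·265 = 1855
Total = 3709.

3709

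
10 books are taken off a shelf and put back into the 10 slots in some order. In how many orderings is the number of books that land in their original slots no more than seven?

# with exactly i fixed is C(10,i)·!(10-i); sum over i=0..7:
  i=0: C(10,0)·!10 = 1·1334961 = 1334961
  i=1: C(10,1)·!9 = 10·133496 = 1334960
  i=2: C(10,2)·!8 = 45·14833 = 667485
  i=3: C(10,3)·!7 = 120·1854 = 222480
  i=4: C(10,4)·!6 = 210·265 = 55650
  i=5: C(10,5)·!5 = 252·44 = 11088
  i=6: C(10,6)·!4 = 210·9 = 1890
  i=7: C(10,7)·!3 = 120·2 = 240
Total = 3628754.

3628754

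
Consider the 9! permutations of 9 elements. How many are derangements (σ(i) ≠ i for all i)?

Recurrence: !9 = 9·!8 + (-1)^9.
!9 = 9·14833 - 1 = 133496

133496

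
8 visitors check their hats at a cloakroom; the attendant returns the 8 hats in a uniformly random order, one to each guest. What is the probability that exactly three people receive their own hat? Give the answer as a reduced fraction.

11/180

Favorable outcomes: C(8,3)·!5 = 56·44 = 2464.
Total outcomes: 8! = 40320.
Probability = 2464/40320 = 11/180.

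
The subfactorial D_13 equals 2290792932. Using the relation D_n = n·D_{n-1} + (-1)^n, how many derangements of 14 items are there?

32071101049

D_14 = 14·2290792932 + 1 = 32071101049.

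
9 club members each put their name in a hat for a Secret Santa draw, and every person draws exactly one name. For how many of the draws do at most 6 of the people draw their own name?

Sum C(9,i)·!(9-i) for i = 0..6:
  i=0: C(9,0)·!9 = 1·133496 = 133496
  i=1: C(9,1)·!8 = 9·14833 = 133497
  i=2: C(9,2)·!7 = 36·1854 = 66744
  i=3: C(9,3)·!6 = 84·265 = 22260
  i=4: C(9,4)·!5 = 126·44 = 5544
  i=5: C(9,5)·!4 = 126·9 = 1134
  i=6: C(9,6)·!3 = 84·2 = 168
Total = 362843.

362843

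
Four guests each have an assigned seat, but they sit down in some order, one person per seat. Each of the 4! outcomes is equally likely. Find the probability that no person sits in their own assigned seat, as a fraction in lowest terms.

Favorable outcomes: !4 = 9.
Total outcomes: 4! = 24.
Probability = 9/24 = 3/8.

3/8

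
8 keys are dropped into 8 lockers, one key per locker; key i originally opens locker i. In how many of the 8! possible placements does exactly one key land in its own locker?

Pick the single fixed position: C(8,1) = 8 ways.
The other 7 form a derangement: !7 = 1854.
Total: 8 × 1854 = 14832.

14832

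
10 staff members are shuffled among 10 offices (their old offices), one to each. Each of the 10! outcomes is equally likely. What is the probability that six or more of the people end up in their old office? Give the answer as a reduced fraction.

Favorable outcomes: Σ_{i≥6} C(10,i)·!(10-i) = 210·9 + 120·2 + 45·1 + 10·0 + 1·1 = 2176.
Total outcomes: 10! = 3628800.
Probability = 2176/3628800 = 17/28350.

17/28350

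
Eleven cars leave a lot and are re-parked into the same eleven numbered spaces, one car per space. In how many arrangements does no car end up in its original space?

The subfactorial !11 = [11!/e] (nearest integer).
11! = 39916800, and 39916800/e ≈ 14684570.08, so !11 = 14684570.

14684570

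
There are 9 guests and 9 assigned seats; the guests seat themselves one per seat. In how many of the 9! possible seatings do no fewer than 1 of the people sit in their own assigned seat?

229384

Sum C(9,i)·!(9-i) for i = 1..9:
  i=1: C(9,1)·!8 = 9·14833 = 133497
  i=2: C(9,2)·!7 = 36·1854 = 66744
  i=3: C(9,3)·!6 = 84·265 = 22260
  i=4: C(9,4)·!5 = 126·44 = 5544
  i=5: C(9,5)·!4 = 126·9 = 1134
  i=6: C(9,6)·!3 = 84·2 = 168
  i=7: C(9,7)·!2 = 36·1 = 36
  i=8: C(9,8)·!1 = 9·0 = 0
  i=9: C(9,9)·!0 = 1·1 = 1
Total = 229384.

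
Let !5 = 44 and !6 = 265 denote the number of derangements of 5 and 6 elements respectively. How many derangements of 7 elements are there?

1854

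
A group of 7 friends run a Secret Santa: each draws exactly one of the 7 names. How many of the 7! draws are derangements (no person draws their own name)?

1854

!7 is the nearest integer to 7!/e.
7! = 5040, and 5040/e ≈ 1854.11, so !7 = 1854.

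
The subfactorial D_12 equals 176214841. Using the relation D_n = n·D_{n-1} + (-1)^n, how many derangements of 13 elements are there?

D_13 = 13·176214841 - 1 = 2290792932.

2290792932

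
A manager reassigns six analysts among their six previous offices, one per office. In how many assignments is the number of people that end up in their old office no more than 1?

529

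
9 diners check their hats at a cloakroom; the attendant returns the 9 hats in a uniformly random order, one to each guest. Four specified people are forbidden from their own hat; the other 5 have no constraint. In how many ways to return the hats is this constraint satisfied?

229080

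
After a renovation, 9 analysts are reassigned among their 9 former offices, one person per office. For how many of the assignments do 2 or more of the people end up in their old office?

Sum C(9,i)·!(9-i) for i = 2..9:
  i=2: C(9,2)·!7 = 36·1854 = 66744
  i=3: C(9,3)·!6 = 84·265 = 22260
  i=4: C(9,4)·!5 = 126·44 = 5544
  i=5: C(9,5)·!4 = 126·9 = 1134
  i=6: C(9,6)·!3 = 84·2 = 168
  i=7: C(9,7)·!2 = 36·1 = 36
  i=8: C(9,8)·!1 = 9·0 = 0
  i=9: C(9,9)·!0 = 1·1 = 1
Total = 95887.

95887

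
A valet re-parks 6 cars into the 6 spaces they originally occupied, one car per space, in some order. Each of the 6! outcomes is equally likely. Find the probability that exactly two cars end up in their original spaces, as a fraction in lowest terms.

3/16

Favorable outcomes: C(6,2)·!4 = 15·9 = 135.
Total outcomes: 6! = 720.
Probability = 135/720 = 3/16.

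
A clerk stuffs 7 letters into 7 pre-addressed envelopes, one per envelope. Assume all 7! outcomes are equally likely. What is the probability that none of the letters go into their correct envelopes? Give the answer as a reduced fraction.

103/280

Favorable outcomes: !7 = 1854.
Total outcomes: 7! = 5040.
Probability = 1854/5040 = 103/280.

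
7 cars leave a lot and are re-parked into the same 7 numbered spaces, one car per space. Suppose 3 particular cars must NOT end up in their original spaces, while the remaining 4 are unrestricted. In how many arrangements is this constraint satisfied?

3216

Inclusion-exclusion on the 3 forbidden self-matches:
Σ_{j=0}^{3} (-1)^j C(3,j)(7-j)!
= C(3,0)·7! - C(3,1)·6! + C(3,2)·5! - C(3,3)·4!
= 5040 - 2160 + 360 - 24
= 3216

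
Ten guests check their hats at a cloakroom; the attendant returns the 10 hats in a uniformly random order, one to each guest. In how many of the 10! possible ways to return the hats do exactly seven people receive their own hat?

Choose which 7 of the 10 are fixed: C(10,7) = 120.
The remaining 3 must be deranged: !3 = 2.
Total: 120 × 2 = 240.

240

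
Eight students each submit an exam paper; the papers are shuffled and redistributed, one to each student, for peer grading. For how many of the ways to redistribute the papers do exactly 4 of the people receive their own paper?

630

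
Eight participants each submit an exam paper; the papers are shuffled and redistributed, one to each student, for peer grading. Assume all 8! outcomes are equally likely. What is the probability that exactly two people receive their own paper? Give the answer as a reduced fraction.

Favorable outcomes: C(8,2)·!6 = 28·265 = 7420.
Total outcomes: 8! = 40320.
Probability = 7420/40320 = 53/288.

53/288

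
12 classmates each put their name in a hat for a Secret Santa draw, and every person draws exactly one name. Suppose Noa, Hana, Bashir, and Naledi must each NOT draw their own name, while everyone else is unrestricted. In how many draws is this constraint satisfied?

339696000

Let A_j be the event that the j-th constrained one is fixed. By inclusion-exclusion over the 4 events:
Σ_{j=0}^{4} (-1)^j C(4,j)(12-j)!
= C(4,0)·12! - C(4,1)·11! + C(4,2)·10! - C(4,3)·9! + C(4,4)·8!
= 479001600 - 159667200 + 21772800 - 1451520 + 40320
= 339696000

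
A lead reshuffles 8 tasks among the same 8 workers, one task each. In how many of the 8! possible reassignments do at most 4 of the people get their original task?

# with exactly i fixed is C(8,i)·!(8-i); sum over i=0..4:
  i=0: C(8,0)·!8 = 1·14833 = 14833
  i=1: C(8,1)·!7 = 8·1854 = 14832
  i=2: C(8,2)·!6 = 28·265 = 7420
  i=3: C(8,3)·!5 = 56·44 = 2464
  i=4: C(8,4)·!4 = 70·9 = 630
Total = 40179.

40179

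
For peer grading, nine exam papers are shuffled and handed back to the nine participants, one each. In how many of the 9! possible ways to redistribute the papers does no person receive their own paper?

133496

The subfactorial !9 = [9!/e] (nearest integer).
9! = 362880, and 362880/e ≈ 133496.09, so !9 = 133496.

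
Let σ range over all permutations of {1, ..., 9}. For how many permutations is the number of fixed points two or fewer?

333737

Sum C(9,i)·!(9-i) for i = 0..2:
  i=0: C(9,0)·!9 = 1·133496 = 133496
  i=1: C(9,1)·!8 = 9·14833 = 133497
  i=2: C(9,2)·!7 = 36·1854 = 66744
Total = 333737.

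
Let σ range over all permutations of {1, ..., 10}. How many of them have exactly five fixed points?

11088

Pick the 5 fixed positions: C(10,5) = 252 ways.
The other 5 form a derangement: !5 = 44.
Total: 252 × 44 = 11088.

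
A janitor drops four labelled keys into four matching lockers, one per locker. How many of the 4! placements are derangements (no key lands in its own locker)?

9

The number of derangements of 4 is !4 = Σ_{k=0}^{4} (-1)^k·4!/k!
= 4! - 4!/1! + 4!/2! - 4!/3! + 4!/4!
= 24 - 24 + 12 - 4 + 1
= 9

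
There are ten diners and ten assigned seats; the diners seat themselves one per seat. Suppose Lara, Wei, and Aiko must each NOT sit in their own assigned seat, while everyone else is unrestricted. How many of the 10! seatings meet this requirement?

2656080

Inclusion-exclusion on the 3 forbidden self-matches:
Σ_{j=0}^{3} (-1)^j C(3,j)(10-j)!
= C(3,0)·10! - C(3,1)·9! + C(3,2)·8! - C(3,3)·7!
= 3628800 - 1088640 + 120960 - 5040
= 2656080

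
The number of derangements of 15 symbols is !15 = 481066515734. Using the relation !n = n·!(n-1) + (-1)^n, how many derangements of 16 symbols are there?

!16 = 16·481066515734 + 1 = 7697064251745.

7697064251745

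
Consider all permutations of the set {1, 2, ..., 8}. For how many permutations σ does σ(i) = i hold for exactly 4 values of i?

Pick the 4 fixed positions: C(8,4) = 70 ways.
The remaining 4 must be deranged: !4 = 9.
Total: 70 × 9 = 630.

630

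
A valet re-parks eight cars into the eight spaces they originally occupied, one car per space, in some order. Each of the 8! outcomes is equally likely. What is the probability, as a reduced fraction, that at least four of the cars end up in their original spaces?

257/13440

Favorable outcomes: Σ_{i≥4} C(8,i)·!(8-i) = 70·9 + 56·2 + 28·1 + 8·0 + 1·1 = 771.
Total outcomes: 8! = 40320.
Probability = 771/40320 = 257/13440.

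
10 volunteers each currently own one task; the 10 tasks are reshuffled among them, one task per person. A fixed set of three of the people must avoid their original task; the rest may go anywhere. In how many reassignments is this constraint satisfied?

Let A_j be the event that the j-th constrained one is fixed. By inclusion-exclusion over the 3 events:
Σ_{j=0}^{3} (-1)^j C(3,j)(10-j)!
= C(3,0)·10! - C(3,1)·9! + C(3,2)·8! - C(3,3)·7!
= 3628800 - 1088640 + 120960 - 5040
= 2656080

2656080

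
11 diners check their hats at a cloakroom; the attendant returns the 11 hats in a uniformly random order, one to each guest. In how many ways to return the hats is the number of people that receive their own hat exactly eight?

330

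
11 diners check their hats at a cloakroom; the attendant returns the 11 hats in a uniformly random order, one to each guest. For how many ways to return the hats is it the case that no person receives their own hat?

Use !n = n·!(n-1) + (-1)^n.
!11 = 11·1334961 - 1 = 14684570

14684570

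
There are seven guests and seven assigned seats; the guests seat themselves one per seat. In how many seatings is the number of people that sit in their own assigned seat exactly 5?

Choose which 5 of the 7 are fixed: C(7,5) = 21.
The remaining 2 must be deranged: !2 = 1.
Total: 21 × 1 = 21.

21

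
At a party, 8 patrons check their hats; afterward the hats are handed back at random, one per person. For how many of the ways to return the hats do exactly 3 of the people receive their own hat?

Pick the 3 fixed positions: C(8,3) = 56 ways.
The other 5 form a derangement: !5 = 44.
Total: 56 × 44 = 2464.

2464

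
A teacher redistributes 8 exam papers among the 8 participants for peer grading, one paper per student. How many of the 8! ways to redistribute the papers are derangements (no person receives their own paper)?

!8 is the nearest integer to 8!/e.
8! = 40320, and 40320/e ≈ 14832.90, so !8 = 14833.

14833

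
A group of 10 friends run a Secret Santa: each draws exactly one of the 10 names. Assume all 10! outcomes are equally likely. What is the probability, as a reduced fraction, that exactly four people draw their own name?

53/3456

Favorable outcomes: C(10,4)·!6 = 210·265 = 55650.
Total outcomes: 10! = 3628800.
Probability = 55650/3628800 = 53/3456.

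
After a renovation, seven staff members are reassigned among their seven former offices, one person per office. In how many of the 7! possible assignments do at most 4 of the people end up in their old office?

5018

# with exactly i fixed is C(7,i)·!(7-i); sum over i=0..4:
  i=0: C(7,0)·!7 = 1·1854 = 1854
  i=1: C(7,1)·!6 = 7·265 = 1855
  i=2: C(7,2)·!5 = 21·44 = 924
  i=3: C(7,3)·!4 = 35·9 = 315
  i=4: C(7,4)·!3 = 35·2 = 70
Total = 5018.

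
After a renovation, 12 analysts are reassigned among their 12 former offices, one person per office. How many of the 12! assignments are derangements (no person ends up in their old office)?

176214841

By inclusion-exclusion, !12 = Σ (-1)^k · 12!/k! for k=0..12
= 12! - 12!/1! + 12!/2! - 12!/3! + 12!/4! - 12!/5! + 12!/6! - 12!/7! + 12!/8! - 12!/9! + 12!/10! - 12!/11! + 12!/12!
= 479001600 - 479001600 + 239500800 - 79833600 + 19958400 - 3991680 + 665280 - 95040 + 11880 - 1320 + 132 - 12 + 1
= 176214841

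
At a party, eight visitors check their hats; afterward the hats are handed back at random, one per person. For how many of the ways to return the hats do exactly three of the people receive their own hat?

Choose which 3 of the 8 are fixed: C(8,3) = 56.
The remaining 5 must be deranged: !5 = 44.
Total: 56 × 44 = 2464.

2464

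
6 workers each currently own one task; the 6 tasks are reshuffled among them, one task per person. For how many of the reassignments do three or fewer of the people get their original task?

704

Sum C(6,i)·!(6-i) for i = 0..3:
  i=0: C(6,0)·!6 = 1·265 = 265
  i=1: C(6,1)·!5 = 6·44 = 264
  i=2: C(6,2)·!4 = 15·9 = 135
  i=3: C(6,3)·!3 = 20·2 = 40
Total = 704.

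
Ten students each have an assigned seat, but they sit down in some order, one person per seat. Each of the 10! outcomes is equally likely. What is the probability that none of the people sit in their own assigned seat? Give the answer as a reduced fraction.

Favorable outcomes: !10 = 1334961.
Total outcomes: 10! = 3628800.
Probability = 1334961/3628800 = 16481/44800.

16481/44800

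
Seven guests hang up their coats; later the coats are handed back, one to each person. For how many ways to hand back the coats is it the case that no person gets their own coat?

1854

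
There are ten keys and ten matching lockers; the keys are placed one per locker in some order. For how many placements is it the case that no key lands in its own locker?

Use !n = (n-1)(!(n-1) + !(n-2)).
!10 = 9·(133496 + 14833) = 9·148329 = 1334961

1334961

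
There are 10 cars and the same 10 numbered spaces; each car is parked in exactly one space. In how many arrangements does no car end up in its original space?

The number of derangements of 10 is !10 = Σ_{k=0}^{10} (-1)^k·10!/k!
= 10! - 10!/1! + 10!/2! - 10!/3! + 10!/4! - 10!/5! + 10!/6! - 10!/7! + 10!/8! - 10!/9! + 10!/10!
= 3628800 - 3628800 + 1814400 - 604800 + 151200 - 30240 + 5040 - 720 + 90 - 10 + 1
= 1334961

1334961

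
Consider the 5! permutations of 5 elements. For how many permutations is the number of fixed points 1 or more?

76

# with exactly i fixed is C(5,i)·!(5-i); sum over i=1..5:
  i=1: C(5,1)·!4 = 5·9 = 45
  i=2: C(5,2)·!3 = 10·2 = 20
  i=3: C(5,3)·!2 = 10·1 = 10
  i=4: C(5,4)·!1 = 5·0 = 0
  i=5: C(5,5)·!0 = 1·1 = 1
Total = 76.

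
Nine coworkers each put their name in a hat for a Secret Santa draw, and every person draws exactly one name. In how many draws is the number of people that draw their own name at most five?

362675

Sum C(9,i)·!(9-i) for i = 0..5:
  i=0: C(9,0)·!9 = 1·133496 = 133496
  i=1: C(9,1)·!8 = 9·14833 = 133497
  i=2: C(9,2)·!7 = 36·1854 = 66744
  i=3: C(9,3)·!6 = 84·265 = 22260
  i=4: C(9,4)·!5 = 126·44 = 5544
  i=5: C(9,5)·!4 = 126·9 = 1134
Total = 362675.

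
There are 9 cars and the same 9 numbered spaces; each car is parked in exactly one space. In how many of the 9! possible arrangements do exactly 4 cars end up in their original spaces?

5544

Choose which 4 of the 9 are fixed: C(9,4) = 126.
The remaining 5 must be deranged: !5 = 44.
Total: 126 × 44 = 5544.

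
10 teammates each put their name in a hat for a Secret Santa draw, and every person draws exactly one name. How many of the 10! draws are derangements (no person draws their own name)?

1334961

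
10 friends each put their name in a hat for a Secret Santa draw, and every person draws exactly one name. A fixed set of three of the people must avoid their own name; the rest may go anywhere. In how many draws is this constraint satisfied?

Inclusion-exclusion on the 3 forbidden self-matches:
Σ_{j=0}^{3} (-1)^j C(3,j)(10-j)!
= C(3,0)·10! - C(3,1)·9! + C(3,2)·8! - C(3,3)·7!
= 3628800 - 1088640 + 120960 - 5040
= 2656080

2656080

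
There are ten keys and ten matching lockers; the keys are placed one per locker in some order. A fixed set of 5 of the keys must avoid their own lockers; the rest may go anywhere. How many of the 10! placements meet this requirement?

Inclusion-exclusion on the 5 forbidden self-matches:
Σ_{j=0}^{5} (-1)^j C(5,j)(10-j)!
= C(5,0)·10! - C(5,1)·9! + C(5,2)·8! - C(5,3)·7! + C(5,4)·6! - C(5,5)·5!
= 3628800 - 1814400 + 403200 - 50400 + 3600 - 120
= 2170680

2170680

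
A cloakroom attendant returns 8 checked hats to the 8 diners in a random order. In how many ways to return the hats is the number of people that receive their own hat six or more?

29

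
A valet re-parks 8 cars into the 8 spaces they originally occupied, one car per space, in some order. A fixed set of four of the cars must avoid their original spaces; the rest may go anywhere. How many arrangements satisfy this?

Inclusion-exclusion on the 4 forbidden self-matches:
Σ_{j=0}^{4} (-1)^j C(4,j)(8-j)!
= C(4,0)·8! - C(4,1)·7! + C(4,2)·6! - C(4,3)·5! + C(4,4)·4!
= 40320 - 20160 + 4320 - 480 + 24
= 24024

24024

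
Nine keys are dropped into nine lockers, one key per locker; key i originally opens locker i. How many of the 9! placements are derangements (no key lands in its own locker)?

The subfactorial !9 = [9!/e] (nearest integer).
9! = 362880, and 362880/e ≈ 133496.09, so !9 = 133496.

133496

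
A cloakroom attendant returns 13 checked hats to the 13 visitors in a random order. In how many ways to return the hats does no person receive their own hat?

2290792932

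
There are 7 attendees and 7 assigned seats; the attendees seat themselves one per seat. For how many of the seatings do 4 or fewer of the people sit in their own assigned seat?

# with exactly i fixed is C(7,i)·!(7-i); sum over i=0..4:
  i=0: C(7,0)·!7 = 1·1854 = 1854
  i=1: C(7,1)·!6 = 7·265 = 1855
  i=2: C(7,2)·!5 = 21·44 = 924
  i=3: C(7,3)·!4 = 35·9 = 315
  i=4: C(7,4)·!3 = 35·2 = 70
Total = 5018.

5018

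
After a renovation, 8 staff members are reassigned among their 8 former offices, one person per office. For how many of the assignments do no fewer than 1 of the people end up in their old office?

25487

# with exactly i fixed is C(8,i)·!(8-i); sum over i=1..8:
  i=1: C(8,1)·!7 = 8·1854 = 14832
  i=2: C(8,2)·!6 = 28·265 = 7420
  i=3: C(8,3)·!5 = 56·44 = 2464
  i=4: C(8,4)·!4 = 70·9 = 630
  i=5: C(8,5)·!3 = 56·2 = 112
  i=6: C(8,6)·!2 = 28·1 = 28
  i=7: C(8,7)·!1 = 8·0 = 0
  i=8: C(8,8)·!0 = 1·1 = 1
Total = 25487.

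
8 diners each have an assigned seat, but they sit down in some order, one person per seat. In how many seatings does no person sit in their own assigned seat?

!8 is the nearest integer to 8!/e.
8! = 40320, and 40320/e ≈ 14832.90, so !8 = 14833.

14833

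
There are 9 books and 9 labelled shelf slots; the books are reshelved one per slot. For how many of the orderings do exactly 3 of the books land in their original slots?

22260

Choose which 3 of the 9 are fixed: C(9,3) = 84.
The remaining 6 must be deranged: !6 = 265.
Total: 84 × 265 = 22260.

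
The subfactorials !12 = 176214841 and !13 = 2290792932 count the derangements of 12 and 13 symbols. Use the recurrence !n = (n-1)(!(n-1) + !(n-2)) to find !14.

32071101049

!14 = (14-1)·(!13 + !12) = 13·(2290792932 + 176214841) = 13·2467007773 = 32071101049.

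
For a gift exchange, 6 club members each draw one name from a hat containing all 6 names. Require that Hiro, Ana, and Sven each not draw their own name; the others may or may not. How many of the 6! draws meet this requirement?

426

Inclusion-exclusion on the 3 forbidden self-matches:
Σ_{j=0}^{3} (-1)^j C(3,j)(6-j)!
= C(3,0)·6! - C(3,1)·5! + C(3,2)·4! - C(3,3)·3!
= 720 - 360 + 72 - 6
= 426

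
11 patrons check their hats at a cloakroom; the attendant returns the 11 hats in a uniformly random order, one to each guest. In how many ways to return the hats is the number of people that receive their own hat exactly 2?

Choose which 2 of the 11 are fixed: C(11,2) = 55.
The remaining 9 must be deranged: !9 = 133496.
Total: 55 × 133496 = 7342280.

7342280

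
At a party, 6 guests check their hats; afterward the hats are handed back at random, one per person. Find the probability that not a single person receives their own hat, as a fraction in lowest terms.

Favorable outcomes: !6 = 265.
Total outcomes: 6! = 720.
Probability = 265/720 = 53/144.

53/144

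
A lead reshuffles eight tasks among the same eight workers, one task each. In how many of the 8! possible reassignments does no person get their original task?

14833

Recurrence: !8 = 7·(!7 + !6).
!8 = 7·(1854 + 265) = 7·2119 = 14833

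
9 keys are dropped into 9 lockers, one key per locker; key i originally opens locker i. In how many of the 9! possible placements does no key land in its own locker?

133496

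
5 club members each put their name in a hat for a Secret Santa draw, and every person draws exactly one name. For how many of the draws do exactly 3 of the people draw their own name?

10

Choose which 3 of the 5 are fixed: C(5,3) = 10.
The remaining 2 must be deranged: !2 = 1.
Total: 10 × 1 = 10.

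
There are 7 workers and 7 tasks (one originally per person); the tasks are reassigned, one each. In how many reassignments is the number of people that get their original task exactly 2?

Choose which 2 of the 7 are fixed: C(7,2) = 21.
The other 5 form a derangement: !5 = 44.
Total: 21 × 44 = 924.

924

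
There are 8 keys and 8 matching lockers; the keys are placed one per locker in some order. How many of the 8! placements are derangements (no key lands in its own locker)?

14833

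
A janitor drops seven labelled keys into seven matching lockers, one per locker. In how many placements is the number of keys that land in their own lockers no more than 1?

3709

# with exactly i fixed is C(7,i)·!(7-i); sum over i=0..1:
  i=0: C(7,0)·!7 = 1·1854 = 1854
  i=1: C(7,1)·!6 = 7·265 = 1855
Total = 3709.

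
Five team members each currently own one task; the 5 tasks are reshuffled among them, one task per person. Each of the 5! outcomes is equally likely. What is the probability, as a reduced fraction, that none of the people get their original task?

11/30

Favorable outcomes: !5 = 44.
Total outcomes: 5! = 120.
Probability = 44/120 = 11/30.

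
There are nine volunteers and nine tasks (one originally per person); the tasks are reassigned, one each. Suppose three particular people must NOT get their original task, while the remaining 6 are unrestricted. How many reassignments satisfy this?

256320

Inclusion-exclusion on the 3 forbidden self-matches:
Σ_{j=0}^{3} (-1)^j C(3,j)(9-j)!
= C(3,0)·9! - C(3,1)·8! + C(3,2)·7! - C(3,3)·6!
= 362880 - 120960 + 15120 - 720
= 256320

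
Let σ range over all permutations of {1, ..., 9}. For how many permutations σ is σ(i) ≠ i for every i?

133496

By inclusion-exclusion, !9 = Σ (-1)^k · 9!/k! for k=0..9
= 9! - 9!/1! + 9!/2! - 9!/3! + 9!/4! - 9!/5! + 9!/6! - 9!/7! + 9!/8! - 9!/9!
= 362880 - 362880 + 181440 - 60480 + 15120 - 3024 + 504 - 72 + 9 - 1
= 133496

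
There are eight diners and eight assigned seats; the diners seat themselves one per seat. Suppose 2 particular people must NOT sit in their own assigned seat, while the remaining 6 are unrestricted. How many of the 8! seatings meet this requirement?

30960

Inclusion-exclusion on the 2 forbidden self-matches:
Σ_{j=0}^{2} (-1)^j C(2,j)(8-j)!
= C(2,0)·8! - C(2,1)·7! + C(2,2)·6!
= 40320 - 10080 + 720
= 30960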